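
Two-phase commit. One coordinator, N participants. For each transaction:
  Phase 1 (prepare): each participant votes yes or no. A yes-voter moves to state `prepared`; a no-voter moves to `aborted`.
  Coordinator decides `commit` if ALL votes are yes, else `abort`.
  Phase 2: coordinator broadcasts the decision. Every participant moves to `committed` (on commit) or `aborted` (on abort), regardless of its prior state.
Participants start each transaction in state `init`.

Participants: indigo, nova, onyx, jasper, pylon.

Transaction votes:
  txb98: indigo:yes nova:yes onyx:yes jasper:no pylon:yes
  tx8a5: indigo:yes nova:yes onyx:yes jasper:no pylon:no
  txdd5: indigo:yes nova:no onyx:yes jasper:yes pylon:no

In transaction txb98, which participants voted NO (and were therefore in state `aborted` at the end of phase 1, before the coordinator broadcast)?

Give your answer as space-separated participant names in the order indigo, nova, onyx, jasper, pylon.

Answer: jasper

Derivation:
Txn txb98 phase 1: indigo yes -> prepared; nova yes -> prepared; onyx yes -> prepared; jasper no -> aborted; pylon yes -> prepared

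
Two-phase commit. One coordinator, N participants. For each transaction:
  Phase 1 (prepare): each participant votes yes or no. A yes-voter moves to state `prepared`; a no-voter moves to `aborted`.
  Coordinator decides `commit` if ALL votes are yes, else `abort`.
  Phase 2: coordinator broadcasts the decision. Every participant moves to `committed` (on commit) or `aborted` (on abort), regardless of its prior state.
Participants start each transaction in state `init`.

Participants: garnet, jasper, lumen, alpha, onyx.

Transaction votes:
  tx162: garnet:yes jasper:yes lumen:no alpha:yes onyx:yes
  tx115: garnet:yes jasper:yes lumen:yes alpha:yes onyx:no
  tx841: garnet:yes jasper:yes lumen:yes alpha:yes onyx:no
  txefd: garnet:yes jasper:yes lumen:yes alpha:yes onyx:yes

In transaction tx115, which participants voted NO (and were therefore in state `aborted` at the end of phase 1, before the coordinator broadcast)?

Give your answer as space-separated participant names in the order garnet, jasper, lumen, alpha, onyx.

Txn tx115 phase 1: garnet yes -> prepared; jasper yes -> prepared; lumen yes -> prepared; alpha yes -> prepared; onyx no -> aborted

Answer: onyx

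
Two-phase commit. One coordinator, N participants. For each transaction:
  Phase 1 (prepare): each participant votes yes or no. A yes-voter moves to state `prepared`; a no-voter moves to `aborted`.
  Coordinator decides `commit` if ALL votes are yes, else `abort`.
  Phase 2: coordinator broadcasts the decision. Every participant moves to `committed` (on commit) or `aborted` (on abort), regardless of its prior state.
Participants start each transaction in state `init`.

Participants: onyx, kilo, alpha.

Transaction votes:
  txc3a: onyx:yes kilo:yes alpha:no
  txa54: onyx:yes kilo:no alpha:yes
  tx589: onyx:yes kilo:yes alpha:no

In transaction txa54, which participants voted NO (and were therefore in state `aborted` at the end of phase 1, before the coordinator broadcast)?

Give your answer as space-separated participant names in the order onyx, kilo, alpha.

Txn txa54 phase 1: onyx yes -> prepared; kilo no -> aborted; alpha yes -> prepared

Answer: kilo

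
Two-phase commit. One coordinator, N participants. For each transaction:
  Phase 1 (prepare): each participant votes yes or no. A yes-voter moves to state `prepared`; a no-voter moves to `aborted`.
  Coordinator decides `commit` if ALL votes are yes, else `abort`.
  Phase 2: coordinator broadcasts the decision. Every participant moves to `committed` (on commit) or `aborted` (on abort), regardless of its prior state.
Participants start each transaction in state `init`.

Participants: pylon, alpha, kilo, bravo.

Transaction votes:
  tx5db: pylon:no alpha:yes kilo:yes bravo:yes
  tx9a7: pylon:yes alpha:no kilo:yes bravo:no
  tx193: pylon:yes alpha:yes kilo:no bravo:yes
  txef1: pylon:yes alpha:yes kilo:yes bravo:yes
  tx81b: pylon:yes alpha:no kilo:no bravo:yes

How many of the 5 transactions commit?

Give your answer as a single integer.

Answer: 1

Derivation:
tx5db: no from pylon -> abort (commits=0)
tx9a7: no from alpha, bravo -> abort (commits=0)
tx193: no from kilo -> abort (commits=0)
txef1: all yes -> commit (commits=1)
tx81b: no from alpha, kilo -> abort (commits=1)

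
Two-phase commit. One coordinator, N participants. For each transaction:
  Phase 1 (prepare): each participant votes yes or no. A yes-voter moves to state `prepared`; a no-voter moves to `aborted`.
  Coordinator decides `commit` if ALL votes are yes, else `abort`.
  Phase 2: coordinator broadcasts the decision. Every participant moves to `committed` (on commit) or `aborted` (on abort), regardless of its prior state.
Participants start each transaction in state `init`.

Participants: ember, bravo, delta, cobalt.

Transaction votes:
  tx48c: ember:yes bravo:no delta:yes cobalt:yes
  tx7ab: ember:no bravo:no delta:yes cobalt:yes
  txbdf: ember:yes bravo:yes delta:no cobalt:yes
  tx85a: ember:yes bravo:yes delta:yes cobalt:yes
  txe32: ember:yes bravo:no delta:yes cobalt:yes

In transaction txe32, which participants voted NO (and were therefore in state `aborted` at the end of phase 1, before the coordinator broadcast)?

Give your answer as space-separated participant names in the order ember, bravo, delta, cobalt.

Txn txe32 phase 1: ember yes -> prepared; bravo no -> aborted; delta yes -> prepared; cobalt yes -> prepared

Answer: bravo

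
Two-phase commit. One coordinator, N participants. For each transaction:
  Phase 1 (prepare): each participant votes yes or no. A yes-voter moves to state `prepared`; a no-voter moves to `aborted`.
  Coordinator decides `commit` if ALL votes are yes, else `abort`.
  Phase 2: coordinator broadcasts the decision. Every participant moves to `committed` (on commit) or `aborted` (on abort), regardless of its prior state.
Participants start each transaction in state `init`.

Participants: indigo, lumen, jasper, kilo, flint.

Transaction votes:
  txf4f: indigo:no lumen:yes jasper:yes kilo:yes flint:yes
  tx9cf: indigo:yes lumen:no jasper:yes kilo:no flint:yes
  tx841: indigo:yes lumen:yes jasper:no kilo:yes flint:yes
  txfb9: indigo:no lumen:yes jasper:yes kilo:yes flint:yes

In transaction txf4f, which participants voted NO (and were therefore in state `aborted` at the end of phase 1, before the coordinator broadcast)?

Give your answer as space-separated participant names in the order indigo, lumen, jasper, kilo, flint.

Txn txf4f phase 1: indigo no -> aborted; lumen yes -> prepared; jasper yes -> prepared; kilo yes -> prepared; flint yes -> prepared

Answer: indigo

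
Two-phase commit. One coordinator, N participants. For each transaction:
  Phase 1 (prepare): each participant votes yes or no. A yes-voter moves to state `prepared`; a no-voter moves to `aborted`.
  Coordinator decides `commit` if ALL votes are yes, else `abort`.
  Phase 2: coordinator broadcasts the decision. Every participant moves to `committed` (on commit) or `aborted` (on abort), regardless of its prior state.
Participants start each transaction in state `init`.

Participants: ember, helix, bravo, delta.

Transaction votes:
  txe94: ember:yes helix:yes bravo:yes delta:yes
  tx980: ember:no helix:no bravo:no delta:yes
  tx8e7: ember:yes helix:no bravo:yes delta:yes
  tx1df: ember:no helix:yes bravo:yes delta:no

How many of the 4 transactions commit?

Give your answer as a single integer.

txe94: all yes -> commit (commits=1)
tx980: no from ember, helix, bravo -> abort (commits=1)
tx8e7: no from helix -> abort (commits=1)
tx1df: no from ember, delta -> abort (commits=1)

Answer: 1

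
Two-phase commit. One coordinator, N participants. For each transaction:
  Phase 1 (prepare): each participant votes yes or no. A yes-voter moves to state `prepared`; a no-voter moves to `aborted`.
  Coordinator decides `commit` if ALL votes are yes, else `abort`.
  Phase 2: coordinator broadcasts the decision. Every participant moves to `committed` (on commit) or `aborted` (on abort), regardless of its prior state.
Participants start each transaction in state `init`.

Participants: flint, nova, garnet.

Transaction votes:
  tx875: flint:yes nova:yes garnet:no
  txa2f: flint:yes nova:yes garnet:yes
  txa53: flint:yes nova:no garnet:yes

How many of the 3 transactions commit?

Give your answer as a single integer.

Answer: 1

Derivation:
tx875: no from garnet -> abort (commits=0)
txa2f: all yes -> commit (commits=1)
txa53: no from nova -> abort (commits=1)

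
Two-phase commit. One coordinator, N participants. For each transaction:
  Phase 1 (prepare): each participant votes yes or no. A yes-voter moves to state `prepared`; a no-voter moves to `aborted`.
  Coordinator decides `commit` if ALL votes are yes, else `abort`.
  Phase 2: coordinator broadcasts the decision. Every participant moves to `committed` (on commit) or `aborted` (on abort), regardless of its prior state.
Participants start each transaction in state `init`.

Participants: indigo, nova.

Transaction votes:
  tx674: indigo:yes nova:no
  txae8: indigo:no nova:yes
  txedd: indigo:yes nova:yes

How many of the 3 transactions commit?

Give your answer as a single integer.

tx674: no from nova -> abort (commits=0)
txae8: no from indigo -> abort (commits=0)
txedd: all yes -> commit (commits=1)

Answer: 1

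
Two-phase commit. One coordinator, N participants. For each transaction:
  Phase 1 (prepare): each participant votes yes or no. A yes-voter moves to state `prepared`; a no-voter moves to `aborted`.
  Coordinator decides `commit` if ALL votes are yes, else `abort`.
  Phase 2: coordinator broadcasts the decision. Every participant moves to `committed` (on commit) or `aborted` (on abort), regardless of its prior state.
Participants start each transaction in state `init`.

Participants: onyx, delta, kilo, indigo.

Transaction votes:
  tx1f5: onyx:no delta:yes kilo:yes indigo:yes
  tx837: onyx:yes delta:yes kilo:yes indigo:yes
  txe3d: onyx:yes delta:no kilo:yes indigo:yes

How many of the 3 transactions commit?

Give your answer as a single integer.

Answer: 1

Derivation:
tx1f5: no from onyx -> abort (commits=0)
tx837: all yes -> commit (commits=1)
txe3d: no from delta -> abort (commits=1)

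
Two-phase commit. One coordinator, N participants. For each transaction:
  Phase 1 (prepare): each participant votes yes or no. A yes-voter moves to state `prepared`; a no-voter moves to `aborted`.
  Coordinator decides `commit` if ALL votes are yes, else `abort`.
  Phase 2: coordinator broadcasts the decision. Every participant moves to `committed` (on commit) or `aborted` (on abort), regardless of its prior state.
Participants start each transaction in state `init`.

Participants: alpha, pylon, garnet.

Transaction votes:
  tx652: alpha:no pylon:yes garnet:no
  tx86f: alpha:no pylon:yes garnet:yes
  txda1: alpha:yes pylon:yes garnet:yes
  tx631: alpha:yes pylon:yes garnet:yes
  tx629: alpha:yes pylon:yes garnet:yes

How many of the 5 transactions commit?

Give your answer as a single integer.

tx652: no from alpha, garnet -> abort (commits=0)
tx86f: no from alpha -> abort (commits=0)
txda1: all yes -> commit (commits=1)
tx631: all yes -> commit (commits=2)
tx629: all yes -> commit (commits=3)

Answer: 3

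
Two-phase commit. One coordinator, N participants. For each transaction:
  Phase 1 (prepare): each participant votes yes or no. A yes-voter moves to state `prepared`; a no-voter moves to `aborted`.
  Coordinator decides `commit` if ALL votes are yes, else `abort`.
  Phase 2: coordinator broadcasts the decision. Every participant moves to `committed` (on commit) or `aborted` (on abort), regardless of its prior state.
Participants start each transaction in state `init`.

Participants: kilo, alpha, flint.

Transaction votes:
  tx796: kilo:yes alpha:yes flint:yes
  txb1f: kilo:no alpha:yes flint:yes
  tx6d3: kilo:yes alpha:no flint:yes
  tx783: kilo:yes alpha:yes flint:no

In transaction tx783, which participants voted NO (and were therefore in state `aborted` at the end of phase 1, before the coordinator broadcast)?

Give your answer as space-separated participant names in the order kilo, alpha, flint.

Txn tx783 phase 1: kilo yes -> prepared; alpha yes -> prepared; flint no -> aborted

Answer: flint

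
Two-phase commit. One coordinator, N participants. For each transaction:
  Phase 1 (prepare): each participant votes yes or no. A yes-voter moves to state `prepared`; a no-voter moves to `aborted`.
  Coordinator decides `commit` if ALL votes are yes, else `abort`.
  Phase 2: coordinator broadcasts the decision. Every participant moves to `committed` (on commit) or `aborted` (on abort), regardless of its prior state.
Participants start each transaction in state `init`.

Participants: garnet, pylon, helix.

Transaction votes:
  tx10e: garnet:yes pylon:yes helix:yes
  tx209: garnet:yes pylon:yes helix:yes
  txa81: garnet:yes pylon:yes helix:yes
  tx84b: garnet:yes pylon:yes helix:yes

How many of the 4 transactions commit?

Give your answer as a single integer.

tx10e: all yes -> commit (commits=1)
tx209: all yes -> commit (commits=2)
txa81: all yes -> commit (commits=3)
tx84b: all yes -> commit (commits=4)

Answer: 4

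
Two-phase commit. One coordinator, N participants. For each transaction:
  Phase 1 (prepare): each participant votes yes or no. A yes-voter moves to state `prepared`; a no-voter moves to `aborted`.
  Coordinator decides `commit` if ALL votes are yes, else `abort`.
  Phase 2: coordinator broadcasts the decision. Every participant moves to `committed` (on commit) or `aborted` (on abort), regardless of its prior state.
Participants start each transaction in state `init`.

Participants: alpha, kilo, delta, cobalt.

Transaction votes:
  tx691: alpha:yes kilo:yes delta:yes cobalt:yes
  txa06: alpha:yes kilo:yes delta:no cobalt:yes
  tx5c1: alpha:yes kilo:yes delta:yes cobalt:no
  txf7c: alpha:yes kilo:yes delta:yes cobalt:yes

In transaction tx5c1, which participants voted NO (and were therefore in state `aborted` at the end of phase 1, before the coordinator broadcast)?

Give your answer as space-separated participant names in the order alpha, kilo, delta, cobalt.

Answer: cobalt

Derivation:
Txn tx5c1 phase 1: alpha yes -> prepared; kilo yes -> prepared; delta yes -> prepared; cobalt no -> aborted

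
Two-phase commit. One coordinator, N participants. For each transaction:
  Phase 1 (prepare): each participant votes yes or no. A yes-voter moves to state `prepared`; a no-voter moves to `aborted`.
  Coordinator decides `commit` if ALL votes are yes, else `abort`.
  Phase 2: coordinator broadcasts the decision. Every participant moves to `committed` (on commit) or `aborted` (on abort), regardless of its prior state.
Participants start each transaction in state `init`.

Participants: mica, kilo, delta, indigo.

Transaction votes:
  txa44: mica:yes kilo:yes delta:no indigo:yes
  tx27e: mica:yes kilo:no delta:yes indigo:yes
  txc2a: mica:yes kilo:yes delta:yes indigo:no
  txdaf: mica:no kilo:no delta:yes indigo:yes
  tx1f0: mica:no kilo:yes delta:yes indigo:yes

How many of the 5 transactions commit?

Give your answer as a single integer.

Answer: 0

Derivation:
txa44: no from delta -> abort (commits=0)
tx27e: no from kilo -> abort (commits=0)
txc2a: no from indigo -> abort (commits=0)
txdaf: no from mica, kilo -> abort (commits=0)
tx1f0: no from mica -> abort (commits=0)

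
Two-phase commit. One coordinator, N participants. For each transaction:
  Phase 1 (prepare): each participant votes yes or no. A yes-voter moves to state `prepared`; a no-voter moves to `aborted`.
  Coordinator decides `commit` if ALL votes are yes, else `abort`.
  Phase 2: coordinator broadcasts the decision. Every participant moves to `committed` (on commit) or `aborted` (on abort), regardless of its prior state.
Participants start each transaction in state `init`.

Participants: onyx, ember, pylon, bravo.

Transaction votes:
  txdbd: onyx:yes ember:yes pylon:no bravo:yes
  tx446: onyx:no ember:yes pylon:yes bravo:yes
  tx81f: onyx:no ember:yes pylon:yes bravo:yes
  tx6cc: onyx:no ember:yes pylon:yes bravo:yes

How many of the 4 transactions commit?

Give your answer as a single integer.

Answer: 0

Derivation:
txdbd: no from pylon -> abort (commits=0)
tx446: no from onyx -> abort (commits=0)
tx81f: no from onyx -> abort (commits=0)
tx6cc: no from onyx -> abort (commits=0)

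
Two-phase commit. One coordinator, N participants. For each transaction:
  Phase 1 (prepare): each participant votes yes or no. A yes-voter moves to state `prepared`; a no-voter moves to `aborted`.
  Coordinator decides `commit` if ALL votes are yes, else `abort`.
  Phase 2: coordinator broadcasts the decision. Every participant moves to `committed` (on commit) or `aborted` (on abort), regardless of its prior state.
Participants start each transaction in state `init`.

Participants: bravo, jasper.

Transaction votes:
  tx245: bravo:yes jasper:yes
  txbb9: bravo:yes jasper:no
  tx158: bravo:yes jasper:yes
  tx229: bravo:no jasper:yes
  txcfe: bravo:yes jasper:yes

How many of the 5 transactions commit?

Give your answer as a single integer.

tx245: all yes -> commit (commits=1)
txbb9: no from jasper -> abort (commits=1)
tx158: all yes -> commit (commits=2)
tx229: no from bravo -> abort (commits=2)
txcfe: all yes -> commit (commits=3)

Answer: 3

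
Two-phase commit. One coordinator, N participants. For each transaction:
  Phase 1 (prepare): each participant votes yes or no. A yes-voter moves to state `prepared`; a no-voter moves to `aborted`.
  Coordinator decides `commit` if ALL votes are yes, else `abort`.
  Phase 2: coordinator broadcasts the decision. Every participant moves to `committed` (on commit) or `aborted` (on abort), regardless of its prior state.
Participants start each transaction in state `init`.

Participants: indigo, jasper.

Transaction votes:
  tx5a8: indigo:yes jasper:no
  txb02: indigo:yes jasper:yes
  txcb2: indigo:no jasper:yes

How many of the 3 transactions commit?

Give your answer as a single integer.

Answer: 1

Derivation:
tx5a8: no from jasper -> abort (commits=0)
txb02: all yes -> commit (commits=1)
txcb2: no from indigo -> abort (commits=1)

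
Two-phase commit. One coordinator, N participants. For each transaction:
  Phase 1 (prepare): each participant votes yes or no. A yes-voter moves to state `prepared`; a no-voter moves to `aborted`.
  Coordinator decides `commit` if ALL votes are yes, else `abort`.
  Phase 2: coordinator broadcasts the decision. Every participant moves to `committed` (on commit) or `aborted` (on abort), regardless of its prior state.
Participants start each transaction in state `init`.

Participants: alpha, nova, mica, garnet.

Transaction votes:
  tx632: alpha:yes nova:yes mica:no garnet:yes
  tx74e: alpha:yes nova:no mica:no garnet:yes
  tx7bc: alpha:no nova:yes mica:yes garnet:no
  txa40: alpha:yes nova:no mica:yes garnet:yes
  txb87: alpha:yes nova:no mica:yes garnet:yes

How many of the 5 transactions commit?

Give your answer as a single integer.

Answer: 0

Derivation:
tx632: no from mica -> abort (commits=0)
tx74e: no from nova, mica -> abort (commits=0)
tx7bc: no from alpha, garnet -> abort (commits=0)
txa40: no from nova -> abort (commits=0)
txb87: no from nova -> abort (commits=0)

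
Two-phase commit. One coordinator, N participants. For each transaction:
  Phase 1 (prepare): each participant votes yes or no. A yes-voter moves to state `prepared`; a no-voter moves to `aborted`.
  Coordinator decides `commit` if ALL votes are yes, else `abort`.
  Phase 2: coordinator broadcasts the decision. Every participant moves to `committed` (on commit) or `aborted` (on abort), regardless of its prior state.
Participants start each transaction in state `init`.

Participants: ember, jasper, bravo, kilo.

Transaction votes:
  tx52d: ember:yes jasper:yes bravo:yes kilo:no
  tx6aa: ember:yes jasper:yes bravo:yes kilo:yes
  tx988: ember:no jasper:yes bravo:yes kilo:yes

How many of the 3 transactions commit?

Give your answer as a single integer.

tx52d: no from kilo -> abort (commits=0)
tx6aa: all yes -> commit (commits=1)
tx988: no from ember -> abort (commits=1)

Answer: 1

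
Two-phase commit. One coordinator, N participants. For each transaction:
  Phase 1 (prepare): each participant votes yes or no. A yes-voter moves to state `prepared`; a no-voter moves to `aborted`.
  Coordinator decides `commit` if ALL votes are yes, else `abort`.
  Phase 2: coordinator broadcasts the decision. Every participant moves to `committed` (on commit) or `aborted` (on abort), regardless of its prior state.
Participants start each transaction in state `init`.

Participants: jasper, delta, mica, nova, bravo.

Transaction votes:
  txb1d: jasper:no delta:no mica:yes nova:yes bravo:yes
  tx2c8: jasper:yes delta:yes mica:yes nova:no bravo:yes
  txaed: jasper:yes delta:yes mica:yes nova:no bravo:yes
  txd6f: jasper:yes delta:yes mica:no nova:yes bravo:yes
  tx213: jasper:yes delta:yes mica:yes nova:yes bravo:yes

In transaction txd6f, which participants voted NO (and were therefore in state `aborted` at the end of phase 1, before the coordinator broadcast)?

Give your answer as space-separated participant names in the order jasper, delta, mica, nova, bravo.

Txn txd6f phase 1: jasper yes -> prepared; delta yes -> prepared; mica no -> aborted; nova yes -> prepared; bravo yes -> prepared

Answer: mica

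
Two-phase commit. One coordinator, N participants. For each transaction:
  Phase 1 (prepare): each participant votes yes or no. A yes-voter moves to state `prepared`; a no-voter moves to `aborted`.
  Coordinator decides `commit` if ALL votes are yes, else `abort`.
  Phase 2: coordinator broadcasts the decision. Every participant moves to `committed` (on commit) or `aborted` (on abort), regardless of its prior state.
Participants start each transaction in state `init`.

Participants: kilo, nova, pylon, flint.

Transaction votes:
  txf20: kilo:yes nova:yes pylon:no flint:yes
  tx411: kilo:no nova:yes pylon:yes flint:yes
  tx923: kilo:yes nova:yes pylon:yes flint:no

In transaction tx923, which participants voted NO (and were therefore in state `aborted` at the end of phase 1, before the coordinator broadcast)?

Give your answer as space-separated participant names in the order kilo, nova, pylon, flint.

Txn tx923 phase 1: kilo yes -> prepared; nova yes -> prepared; pylon yes -> prepared; flint no -> aborted

Answer: flint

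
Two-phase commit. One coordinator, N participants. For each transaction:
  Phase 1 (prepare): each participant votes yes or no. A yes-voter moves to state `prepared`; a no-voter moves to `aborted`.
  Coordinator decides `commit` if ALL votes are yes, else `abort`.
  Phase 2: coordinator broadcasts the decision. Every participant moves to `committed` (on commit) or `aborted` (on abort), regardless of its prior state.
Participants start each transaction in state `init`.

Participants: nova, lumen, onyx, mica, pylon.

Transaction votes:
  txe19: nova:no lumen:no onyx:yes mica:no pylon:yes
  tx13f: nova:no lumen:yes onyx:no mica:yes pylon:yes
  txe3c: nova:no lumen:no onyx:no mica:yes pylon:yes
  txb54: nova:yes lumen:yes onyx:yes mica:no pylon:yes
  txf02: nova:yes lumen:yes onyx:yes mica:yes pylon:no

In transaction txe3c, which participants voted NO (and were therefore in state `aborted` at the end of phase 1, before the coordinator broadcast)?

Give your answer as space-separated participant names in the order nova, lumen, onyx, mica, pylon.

Txn txe3c phase 1: nova no -> aborted; lumen no -> aborted; onyx no -> aborted; mica yes -> prepared; pylon yes -> prepared

Answer: nova lumen onyx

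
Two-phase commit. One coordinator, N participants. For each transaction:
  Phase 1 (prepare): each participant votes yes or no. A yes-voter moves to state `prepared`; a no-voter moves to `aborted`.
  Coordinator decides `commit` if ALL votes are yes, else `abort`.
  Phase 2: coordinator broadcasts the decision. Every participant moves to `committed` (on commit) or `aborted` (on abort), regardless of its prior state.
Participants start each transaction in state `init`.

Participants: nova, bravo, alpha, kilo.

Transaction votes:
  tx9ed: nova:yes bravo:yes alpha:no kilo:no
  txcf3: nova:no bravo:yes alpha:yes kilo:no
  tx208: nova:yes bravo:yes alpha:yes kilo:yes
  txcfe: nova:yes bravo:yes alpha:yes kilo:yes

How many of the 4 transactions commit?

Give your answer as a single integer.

Answer: 2

Derivation:
tx9ed: no from alpha, kilo -> abort (commits=0)
txcf3: no from nova, kilo -> abort (commits=0)
tx208: all yes -> commit (commits=1)
txcfe: all yes -> commit (commits=2)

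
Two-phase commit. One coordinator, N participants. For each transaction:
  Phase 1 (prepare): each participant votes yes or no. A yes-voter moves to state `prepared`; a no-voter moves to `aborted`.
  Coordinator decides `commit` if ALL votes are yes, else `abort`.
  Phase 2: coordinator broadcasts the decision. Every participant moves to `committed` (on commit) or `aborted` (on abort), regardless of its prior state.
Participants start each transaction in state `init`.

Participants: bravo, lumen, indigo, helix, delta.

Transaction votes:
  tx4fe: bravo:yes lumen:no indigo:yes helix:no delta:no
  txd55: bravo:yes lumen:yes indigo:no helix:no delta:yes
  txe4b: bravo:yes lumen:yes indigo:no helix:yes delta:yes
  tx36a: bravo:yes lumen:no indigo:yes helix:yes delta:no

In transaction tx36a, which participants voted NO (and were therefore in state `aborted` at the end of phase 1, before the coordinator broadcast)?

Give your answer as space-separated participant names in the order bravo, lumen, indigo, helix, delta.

Answer: lumen delta

Derivation:
Txn tx36a phase 1: bravo yes -> prepared; lumen no -> aborted; indigo yes -> prepared; helix yes -> prepared; delta no -> aborted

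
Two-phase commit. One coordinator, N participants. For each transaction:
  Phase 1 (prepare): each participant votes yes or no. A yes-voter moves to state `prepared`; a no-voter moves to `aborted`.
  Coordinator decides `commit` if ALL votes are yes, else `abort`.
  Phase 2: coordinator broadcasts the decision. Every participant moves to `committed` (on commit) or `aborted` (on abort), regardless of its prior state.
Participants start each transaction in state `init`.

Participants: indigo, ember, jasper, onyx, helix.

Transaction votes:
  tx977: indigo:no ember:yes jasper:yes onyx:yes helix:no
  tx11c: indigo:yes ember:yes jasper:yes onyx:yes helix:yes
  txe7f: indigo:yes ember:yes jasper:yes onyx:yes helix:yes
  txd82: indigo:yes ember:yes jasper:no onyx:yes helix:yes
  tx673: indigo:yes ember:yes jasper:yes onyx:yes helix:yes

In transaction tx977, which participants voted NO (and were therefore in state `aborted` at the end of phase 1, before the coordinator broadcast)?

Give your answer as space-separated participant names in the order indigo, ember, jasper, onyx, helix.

Txn tx977 phase 1: indigo no -> aborted; ember yes -> prepared; jasper yes -> prepared; onyx yes -> prepared; helix no -> aborted

Answer: indigo helix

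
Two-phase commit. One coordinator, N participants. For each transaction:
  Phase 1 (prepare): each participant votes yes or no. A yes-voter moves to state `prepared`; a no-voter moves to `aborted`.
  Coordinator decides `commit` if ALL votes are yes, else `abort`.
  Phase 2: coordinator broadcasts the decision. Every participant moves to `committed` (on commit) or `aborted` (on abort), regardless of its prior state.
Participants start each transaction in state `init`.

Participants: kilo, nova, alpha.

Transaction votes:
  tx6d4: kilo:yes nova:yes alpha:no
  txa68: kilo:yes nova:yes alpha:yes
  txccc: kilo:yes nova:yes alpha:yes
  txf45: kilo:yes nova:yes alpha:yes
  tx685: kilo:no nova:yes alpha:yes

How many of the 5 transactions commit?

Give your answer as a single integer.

Answer: 3

Derivation:
tx6d4: no from alpha -> abort (commits=0)
txa68: all yes -> commit (commits=1)
txccc: all yes -> commit (commits=2)
txf45: all yes -> commit (commits=3)
tx685: no from kilo -> abort (commits=3)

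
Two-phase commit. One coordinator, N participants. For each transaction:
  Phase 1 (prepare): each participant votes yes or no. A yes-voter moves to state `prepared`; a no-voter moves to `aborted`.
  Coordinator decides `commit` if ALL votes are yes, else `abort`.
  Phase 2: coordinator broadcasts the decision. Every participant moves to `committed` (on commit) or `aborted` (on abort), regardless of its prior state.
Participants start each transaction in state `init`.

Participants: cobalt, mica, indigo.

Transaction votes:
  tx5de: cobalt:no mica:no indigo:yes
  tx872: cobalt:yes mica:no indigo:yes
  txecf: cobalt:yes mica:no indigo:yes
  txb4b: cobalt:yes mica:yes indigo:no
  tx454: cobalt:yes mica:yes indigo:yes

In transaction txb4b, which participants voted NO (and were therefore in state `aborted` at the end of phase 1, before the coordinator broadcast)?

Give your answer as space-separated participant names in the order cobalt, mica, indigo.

Answer: indigo

Derivation:
Txn txb4b phase 1: cobalt yes -> prepared; mica yes -> prepared; indigo no -> aborted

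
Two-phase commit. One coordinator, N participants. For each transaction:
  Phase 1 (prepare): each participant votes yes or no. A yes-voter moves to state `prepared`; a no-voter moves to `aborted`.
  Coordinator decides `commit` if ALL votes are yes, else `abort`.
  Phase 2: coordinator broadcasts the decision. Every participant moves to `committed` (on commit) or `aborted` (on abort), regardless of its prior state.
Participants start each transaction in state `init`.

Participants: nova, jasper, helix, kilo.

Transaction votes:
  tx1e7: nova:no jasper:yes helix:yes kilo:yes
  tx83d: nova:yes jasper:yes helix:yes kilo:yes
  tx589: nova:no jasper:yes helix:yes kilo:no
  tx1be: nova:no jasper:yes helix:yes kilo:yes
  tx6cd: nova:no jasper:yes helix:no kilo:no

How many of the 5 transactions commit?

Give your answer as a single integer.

tx1e7: no from nova -> abort (commits=0)
tx83d: all yes -> commit (commits=1)
tx589: no from nova, kilo -> abort (commits=1)
tx1be: no from nova -> abort (commits=1)
tx6cd: no from nova, helix, kilo -> abort (commits=1)

Answer: 1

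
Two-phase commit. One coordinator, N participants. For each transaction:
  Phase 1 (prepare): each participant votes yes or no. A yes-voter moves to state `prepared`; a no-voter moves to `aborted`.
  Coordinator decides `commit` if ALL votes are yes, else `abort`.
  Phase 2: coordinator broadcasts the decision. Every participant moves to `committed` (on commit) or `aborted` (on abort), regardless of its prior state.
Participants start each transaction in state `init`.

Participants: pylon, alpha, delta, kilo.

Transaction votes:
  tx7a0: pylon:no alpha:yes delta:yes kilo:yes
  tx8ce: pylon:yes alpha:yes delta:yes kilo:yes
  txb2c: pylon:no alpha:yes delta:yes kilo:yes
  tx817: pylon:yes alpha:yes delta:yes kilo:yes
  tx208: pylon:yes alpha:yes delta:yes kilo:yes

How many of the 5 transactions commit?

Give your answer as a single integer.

Answer: 3

Derivation:
tx7a0: no from pylon -> abort (commits=0)
tx8ce: all yes -> commit (commits=1)
txb2c: no from pylon -> abort (commits=1)
tx817: all yes -> commit (commits=2)
tx208: all yes -> commit (commits=3)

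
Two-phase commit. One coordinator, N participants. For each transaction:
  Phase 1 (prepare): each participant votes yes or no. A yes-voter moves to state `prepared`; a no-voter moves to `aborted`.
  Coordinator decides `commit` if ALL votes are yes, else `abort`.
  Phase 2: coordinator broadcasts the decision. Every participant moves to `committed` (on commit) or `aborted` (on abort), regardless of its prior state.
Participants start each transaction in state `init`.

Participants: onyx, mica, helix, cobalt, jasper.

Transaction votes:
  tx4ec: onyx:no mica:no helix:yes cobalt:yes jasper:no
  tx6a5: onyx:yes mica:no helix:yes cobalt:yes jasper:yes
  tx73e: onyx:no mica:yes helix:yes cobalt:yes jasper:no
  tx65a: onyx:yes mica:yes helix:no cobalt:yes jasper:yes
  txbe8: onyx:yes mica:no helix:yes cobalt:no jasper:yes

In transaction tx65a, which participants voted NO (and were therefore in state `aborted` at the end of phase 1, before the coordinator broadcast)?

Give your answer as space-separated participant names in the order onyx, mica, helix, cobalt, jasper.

Txn tx65a phase 1: onyx yes -> prepared; mica yes -> prepared; helix no -> aborted; cobalt yes -> prepared; jasper yes -> prepared

Answer: helix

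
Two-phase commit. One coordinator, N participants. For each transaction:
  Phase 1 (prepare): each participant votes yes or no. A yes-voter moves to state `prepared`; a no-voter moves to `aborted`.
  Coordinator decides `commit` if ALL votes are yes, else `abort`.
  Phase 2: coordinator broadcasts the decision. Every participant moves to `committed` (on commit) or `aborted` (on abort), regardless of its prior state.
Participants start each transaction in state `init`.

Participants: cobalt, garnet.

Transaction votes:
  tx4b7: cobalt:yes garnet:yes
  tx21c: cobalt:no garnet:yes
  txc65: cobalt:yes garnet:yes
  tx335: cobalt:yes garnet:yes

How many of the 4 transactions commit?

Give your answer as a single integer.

Answer: 3

Derivation:
tx4b7: all yes -> commit (commits=1)
tx21c: no from cobalt -> abort (commits=1)
txc65: all yes -> commit (commits=2)
tx335: all yes -> commit (commits=3)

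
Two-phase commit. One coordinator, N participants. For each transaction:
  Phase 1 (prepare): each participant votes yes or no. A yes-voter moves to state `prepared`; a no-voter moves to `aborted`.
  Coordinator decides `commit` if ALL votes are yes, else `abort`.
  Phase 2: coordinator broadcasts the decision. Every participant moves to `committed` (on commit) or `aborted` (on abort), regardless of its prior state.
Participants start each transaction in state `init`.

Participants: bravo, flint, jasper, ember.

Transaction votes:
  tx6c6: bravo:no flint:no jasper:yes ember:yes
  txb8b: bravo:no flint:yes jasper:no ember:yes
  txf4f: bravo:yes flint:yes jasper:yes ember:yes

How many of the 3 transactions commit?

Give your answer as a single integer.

Answer: 1

Derivation:
tx6c6: no from bravo, flint -> abort (commits=0)
txb8b: no from bravo, jasper -> abort (commits=0)
txf4f: all yes -> commit (commits=1)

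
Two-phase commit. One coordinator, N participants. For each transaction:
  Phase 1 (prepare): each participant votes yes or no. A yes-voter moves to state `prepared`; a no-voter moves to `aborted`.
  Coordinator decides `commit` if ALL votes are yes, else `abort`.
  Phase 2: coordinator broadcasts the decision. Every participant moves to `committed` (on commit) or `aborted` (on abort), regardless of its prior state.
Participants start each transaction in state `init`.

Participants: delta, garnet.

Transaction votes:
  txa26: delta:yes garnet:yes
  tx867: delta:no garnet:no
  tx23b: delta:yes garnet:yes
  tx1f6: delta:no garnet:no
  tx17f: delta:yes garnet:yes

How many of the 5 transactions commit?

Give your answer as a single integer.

Answer: 3

Derivation:
txa26: all yes -> commit (commits=1)
tx867: no from delta, garnet -> abort (commits=1)
tx23b: all yes -> commit (commits=2)
tx1f6: no from delta, garnet -> abort (commits=2)
tx17f: all yes -> commit (commits=3)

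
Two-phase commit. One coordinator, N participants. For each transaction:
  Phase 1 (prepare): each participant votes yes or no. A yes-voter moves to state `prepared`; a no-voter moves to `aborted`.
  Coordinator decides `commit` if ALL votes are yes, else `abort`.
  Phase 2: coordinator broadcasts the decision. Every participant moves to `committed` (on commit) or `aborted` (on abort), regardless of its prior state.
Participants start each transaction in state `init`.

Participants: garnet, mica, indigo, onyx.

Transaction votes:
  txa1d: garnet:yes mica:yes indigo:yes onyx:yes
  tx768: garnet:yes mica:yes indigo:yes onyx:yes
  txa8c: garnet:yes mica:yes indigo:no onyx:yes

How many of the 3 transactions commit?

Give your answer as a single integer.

txa1d: all yes -> commit (commits=1)
tx768: all yes -> commit (commits=2)
txa8c: no from indigo -> abort (commits=2)

Answer: 2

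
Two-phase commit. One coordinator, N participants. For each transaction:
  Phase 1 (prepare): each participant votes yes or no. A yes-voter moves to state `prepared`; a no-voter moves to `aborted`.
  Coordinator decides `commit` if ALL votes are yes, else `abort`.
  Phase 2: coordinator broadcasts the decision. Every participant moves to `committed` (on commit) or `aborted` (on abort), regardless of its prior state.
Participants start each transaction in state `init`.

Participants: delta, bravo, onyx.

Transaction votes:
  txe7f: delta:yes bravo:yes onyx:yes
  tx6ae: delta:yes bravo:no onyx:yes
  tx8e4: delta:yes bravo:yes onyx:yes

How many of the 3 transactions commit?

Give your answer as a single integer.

Answer: 2

Derivation:
txe7f: all yes -> commit (commits=1)
tx6ae: no from bravo -> abort (commits=1)
tx8e4: all yes -> commit (commits=2)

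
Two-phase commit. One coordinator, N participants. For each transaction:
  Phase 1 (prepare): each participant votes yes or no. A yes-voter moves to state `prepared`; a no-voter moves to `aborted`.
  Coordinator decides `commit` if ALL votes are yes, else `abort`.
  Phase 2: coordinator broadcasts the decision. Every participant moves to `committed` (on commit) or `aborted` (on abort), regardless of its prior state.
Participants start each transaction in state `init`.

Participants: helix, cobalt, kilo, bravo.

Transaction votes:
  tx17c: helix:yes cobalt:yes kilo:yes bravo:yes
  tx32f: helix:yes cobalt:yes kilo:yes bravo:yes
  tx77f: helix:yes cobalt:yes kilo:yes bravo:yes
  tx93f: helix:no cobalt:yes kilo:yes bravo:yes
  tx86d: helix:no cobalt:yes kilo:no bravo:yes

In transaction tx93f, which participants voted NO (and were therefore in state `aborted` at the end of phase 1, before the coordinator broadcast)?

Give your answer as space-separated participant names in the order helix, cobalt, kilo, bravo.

Txn tx93f phase 1: helix no -> aborted; cobalt yes -> prepared; kilo yes -> prepared; bravo yes -> prepared

Answer: helix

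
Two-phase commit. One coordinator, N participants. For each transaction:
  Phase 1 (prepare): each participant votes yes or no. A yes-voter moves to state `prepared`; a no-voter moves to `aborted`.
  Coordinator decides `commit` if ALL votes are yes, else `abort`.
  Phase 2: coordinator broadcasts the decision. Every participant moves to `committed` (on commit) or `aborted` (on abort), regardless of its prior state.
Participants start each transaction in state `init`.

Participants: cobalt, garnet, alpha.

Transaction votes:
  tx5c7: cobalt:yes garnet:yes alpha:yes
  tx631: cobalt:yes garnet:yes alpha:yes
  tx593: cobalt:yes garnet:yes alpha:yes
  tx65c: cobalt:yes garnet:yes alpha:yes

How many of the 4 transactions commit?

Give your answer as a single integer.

Answer: 4

Derivation:
tx5c7: all yes -> commit (commits=1)
tx631: all yes -> commit (commits=2)
tx593: all yes -> commit (commits=3)
tx65c: all yes -> commit (commits=4)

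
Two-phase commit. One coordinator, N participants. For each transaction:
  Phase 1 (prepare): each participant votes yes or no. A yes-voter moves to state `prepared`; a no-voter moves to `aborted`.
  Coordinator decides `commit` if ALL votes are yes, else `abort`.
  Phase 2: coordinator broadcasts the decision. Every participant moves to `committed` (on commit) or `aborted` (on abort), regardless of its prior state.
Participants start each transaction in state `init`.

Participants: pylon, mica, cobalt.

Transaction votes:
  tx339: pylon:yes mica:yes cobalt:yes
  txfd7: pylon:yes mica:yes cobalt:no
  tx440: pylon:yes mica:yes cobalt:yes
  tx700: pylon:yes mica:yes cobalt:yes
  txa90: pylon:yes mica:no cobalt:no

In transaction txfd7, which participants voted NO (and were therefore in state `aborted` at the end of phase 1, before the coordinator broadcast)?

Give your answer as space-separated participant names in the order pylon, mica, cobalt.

Answer: cobalt

Derivation:
Txn txfd7 phase 1: pylon yes -> prepared; mica yes -> prepared; cobalt no -> aborted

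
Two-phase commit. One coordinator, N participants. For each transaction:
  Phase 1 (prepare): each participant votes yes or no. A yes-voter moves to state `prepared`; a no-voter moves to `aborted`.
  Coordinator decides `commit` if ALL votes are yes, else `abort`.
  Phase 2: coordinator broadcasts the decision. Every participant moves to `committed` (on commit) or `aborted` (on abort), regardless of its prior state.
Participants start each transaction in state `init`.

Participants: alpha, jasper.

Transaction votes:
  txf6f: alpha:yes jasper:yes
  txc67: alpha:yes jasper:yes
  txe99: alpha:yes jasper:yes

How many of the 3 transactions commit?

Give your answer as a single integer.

txf6f: all yes -> commit (commits=1)
txc67: all yes -> commit (commits=2)
txe99: all yes -> commit (commits=3)

Answer: 3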